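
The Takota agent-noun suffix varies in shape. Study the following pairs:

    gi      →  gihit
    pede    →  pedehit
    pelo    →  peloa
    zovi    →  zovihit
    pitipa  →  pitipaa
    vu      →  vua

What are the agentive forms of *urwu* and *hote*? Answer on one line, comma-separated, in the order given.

urwua, hotehit

Looking at the last vowel of each stem: -hit when the last vowel of the stem is a front vowel (*gi*, *pede*, *zovi*); -a when the last vowel of the stem is a back vowel (*pelo*, *pitipa*, *vu*).
Since the last vowel of *urwu* is /u/ (a back vowel), it takes -a, giving *urwua*.
The last vowel of *hote* is /e/, which is a front vowel, so the suffix is -hit, giving *hotehit*.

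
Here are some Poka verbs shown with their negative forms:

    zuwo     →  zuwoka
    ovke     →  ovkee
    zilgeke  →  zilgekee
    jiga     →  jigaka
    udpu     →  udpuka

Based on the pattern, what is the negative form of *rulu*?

The alternation tracks the last vowel of the stem — -e when the last vowel of the stem is a front vowel (*ovke*, *zilgeke*); -ka when the last vowel of the stem is a back vowel (*zuwo*, *jiga*, *udpu*).
The last vowel of *rulu* is /u/, which is a back vowel, so the suffix is -ka, giving *ruluka*.

ruluka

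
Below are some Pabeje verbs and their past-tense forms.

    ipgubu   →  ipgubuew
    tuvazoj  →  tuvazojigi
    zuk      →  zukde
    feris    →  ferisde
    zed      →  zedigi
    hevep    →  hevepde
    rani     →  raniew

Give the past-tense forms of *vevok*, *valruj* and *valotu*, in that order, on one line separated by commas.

vevokde, valrujigi, valotuew

The pattern is voicing of the final sound: -de when the stem ends in a voiceless consonant (*zuk*, *feris*, *hevep*); -igi when the stem ends in a voiced consonant (*tuvazoj*, *zed*); -ew when the stem ends in a vowel (*ipgubu*, *rani*).
*vevok*: final sound = /k/, a voiceless consonant → -de → *vevokde*.
*valruj* — final sound /j/ (a voiced consonant) → -igi → *valrujigi*.
*valotu* — final sound /u/ (a vowel) → -ew → *valotuew*.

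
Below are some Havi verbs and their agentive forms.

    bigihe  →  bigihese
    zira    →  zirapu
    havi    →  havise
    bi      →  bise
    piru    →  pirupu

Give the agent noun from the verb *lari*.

The suffix is conditioned by the last vowel: -se when the last vowel of the stem is a front vowel (*bigihe*, *havi*, *bi*); -pu when the last vowel of the stem is a back vowel (*zira*, *piru*).
The last vowel of *lari* is /i/, which is a front vowel, so the suffix is -se, giving *larise*.

larise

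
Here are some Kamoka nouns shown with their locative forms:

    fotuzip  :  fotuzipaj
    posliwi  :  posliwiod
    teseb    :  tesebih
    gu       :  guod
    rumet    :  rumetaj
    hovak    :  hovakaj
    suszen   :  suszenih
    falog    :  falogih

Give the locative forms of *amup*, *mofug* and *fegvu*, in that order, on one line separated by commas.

Looking at the final sound of each stem: -aj when the stem ends in a voiceless consonant (*fotuzip*, *rumet*, *hovak*); -ih when the stem ends in a voiced consonant (*teseb*, *suszen*, *falog*); -od when the stem ends in a vowel (*posliwi*, *gu*).
The final sound of *amup* is /p/, which is a voiceless consonant, so the suffix is -aj, giving *amupaj*.
The final sound of *mofug* is /g/, which is a voiced consonant, so the suffix is -ih, giving *mofugih*.
*fegvu* — final sound /u/ (a vowel) → -od → *fegvuod*.

amupaj, mofugih, fegvuod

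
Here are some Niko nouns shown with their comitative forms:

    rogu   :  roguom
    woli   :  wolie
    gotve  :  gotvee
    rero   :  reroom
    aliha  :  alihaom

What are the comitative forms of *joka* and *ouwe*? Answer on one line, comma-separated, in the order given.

jokaom, ouwee

The suffix is conditioned by the last vowel: -e when the last vowel of the stem is a front vowel (*woli*, *gotve*); -om when the last vowel of the stem is a back vowel (*rogu*, *rero*, *aliha*).
*joka*: last vowel = /a/, a back vowel → -om → *jokaom*.
*ouwe* — last vowel /e/ (a front vowel) → -e → *ouwee*.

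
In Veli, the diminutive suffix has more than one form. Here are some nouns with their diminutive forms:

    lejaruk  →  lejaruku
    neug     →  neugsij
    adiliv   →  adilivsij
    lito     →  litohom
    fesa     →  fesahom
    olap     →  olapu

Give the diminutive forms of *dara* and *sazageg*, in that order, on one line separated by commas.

Looking at the final sound of each stem: -u when the stem ends in a voiceless consonant (*lejaruk*, *olap*); -sij when the stem ends in a voiced consonant (*neug*, *adiliv*); -hom when the stem ends in a vowel (*lito*, *fesa*).
Since the final sound of *dara* is /a/ (a vowel), it takes -hom, giving *darahom*.
*sazageg* — final sound /g/ (a voiced consonant) → -sij → *sazagegsij*.

darahom, sazagegsij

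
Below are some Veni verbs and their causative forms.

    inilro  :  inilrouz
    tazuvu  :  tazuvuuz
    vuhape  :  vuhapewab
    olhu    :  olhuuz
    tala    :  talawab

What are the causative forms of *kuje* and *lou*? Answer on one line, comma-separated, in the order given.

The pattern is rounding harmony: -uz when the last vowel of the stem is a rounded vowel (*inilro*, *tazuvu*, *olhu*); -wab when the last vowel of the stem is an unrounded vowel (*vuhape*, *tala*).
Since the last vowel of *kuje* is /e/ (an unrounded vowel), it takes -wab, giving *kujewab*.
*lou* — last vowel /u/ (a rounded vowel) → -uz → *louuz*.

kujewab, louuz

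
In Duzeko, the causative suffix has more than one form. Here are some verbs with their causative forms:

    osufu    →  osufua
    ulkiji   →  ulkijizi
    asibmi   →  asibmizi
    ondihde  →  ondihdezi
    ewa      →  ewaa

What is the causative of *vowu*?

The suffix is conditioned by the last vowel: -zi when the last vowel of the stem is a front vowel (*ulkiji*, *asibmi*, *ondihde*); -a when the last vowel of the stem is a back vowel (*osufu*, *ewa*).
Since the last vowel of *vowu* is /u/ (a back vowel), it takes -a, giving *vowua*.

vowua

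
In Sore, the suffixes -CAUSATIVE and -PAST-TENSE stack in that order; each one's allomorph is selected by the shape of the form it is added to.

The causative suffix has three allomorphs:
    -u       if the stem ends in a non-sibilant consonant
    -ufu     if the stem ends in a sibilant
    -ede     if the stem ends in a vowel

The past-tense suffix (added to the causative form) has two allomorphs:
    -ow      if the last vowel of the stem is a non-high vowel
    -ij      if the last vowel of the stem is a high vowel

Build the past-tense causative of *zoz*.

zozufuij

*zoz* — final sound /z/ (a sibilant) → -ufu → *zozufu*.
The last vowel of the causative form *zozufu* is /u/, which is a high vowel, so the past-tense suffix is -ij, giving *zozufuij*.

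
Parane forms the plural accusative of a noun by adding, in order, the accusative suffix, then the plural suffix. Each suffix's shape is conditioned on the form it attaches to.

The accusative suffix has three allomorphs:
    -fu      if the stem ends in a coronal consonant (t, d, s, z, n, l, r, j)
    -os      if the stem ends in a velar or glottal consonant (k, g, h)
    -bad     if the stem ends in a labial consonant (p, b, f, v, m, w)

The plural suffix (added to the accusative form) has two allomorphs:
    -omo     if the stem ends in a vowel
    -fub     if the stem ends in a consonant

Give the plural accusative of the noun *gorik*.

*gorik* — final consonant /k/ (velar/glottal) → -os → *gorikos*.
The accusative form *gorikos* — final sound /s/ (a consonant) → -fub → *gorikosfub*.

gorikosfub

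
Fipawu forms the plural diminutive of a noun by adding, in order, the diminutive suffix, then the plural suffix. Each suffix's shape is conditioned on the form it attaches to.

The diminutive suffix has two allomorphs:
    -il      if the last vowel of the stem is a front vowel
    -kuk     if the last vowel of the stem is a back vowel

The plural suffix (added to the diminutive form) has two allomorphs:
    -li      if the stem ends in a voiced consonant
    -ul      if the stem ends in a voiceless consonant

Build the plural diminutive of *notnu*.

Since the last vowel of *notnu* is /u/ (a back vowel), it takes -kuk, giving *notnukuk*.
The diminutive form *notnukuk*: final consonant = /k/, voiceless → -ul → *notnukukul*.

notnukukul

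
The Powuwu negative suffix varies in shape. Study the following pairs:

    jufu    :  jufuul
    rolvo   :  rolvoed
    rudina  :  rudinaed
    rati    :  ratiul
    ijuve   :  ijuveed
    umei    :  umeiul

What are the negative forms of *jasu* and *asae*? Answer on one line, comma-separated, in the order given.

jasuul, asaeed

The suffix is conditioned by the last vowel: -ul when the last vowel of the stem is a high vowel (*jufu*, *rati*, *umei*); -ed when the last vowel of the stem is a non-high vowel (*rolvo*, *rudina*, *ijuve*).
*jasu* — last vowel /u/ (a high vowel) → -ul → *jasuul*.
Since the last vowel of *asae* is /e/ (a non-high vowel), it takes -ed, giving *asaeed*.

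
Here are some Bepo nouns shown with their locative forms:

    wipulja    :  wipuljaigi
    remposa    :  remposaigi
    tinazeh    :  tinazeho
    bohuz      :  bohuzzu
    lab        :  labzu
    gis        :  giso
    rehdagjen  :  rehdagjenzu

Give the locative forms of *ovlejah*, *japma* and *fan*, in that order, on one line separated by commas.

The pattern is voicing of the final sound: -o when the stem ends in a voiceless consonant (*tinazeh*, *gis*); -zu when the stem ends in a voiced consonant (*bohuz*, *lab*, *rehdagjen*); -igi when the stem ends in a vowel (*wipulja*, *remposa*).
*ovlejah*: final sound = /h/, a voiceless consonant → -o → *ovlejaho*.
*japma* — final sound /a/ (a vowel) → -igi → *japmaigi*.
The final sound of *fan* is /n/, which is a voiced consonant, so the suffix is -zu, giving *fanzu*.

ovlejaho, japmaigi, fanzu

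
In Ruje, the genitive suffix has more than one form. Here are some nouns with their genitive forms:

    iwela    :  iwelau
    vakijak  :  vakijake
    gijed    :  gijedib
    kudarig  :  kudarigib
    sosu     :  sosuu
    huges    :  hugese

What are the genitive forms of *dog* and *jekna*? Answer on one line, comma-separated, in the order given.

The alternation tracks the final sound of the stem — -e when the stem ends in a voiceless consonant (*vakijak*, *huges*); -ib when the stem ends in a voiced consonant (*gijed*, *kudarig*); -u when the stem ends in a vowel (*iwela*, *sosu*).
Since the final sound of *dog* is /g/ (a voiced consonant), it takes -ib, giving *dogib*.
*jekna*: final sound = /a/, a vowel → -u → *jeknau*.

dogib, jeknau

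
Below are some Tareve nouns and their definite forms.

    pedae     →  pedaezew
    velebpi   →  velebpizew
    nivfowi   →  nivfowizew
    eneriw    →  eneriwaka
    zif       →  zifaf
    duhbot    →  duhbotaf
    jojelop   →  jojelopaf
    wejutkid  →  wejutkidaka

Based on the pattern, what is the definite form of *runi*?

Looking at the final sound of each stem: -af when the stem ends in a voiceless consonant (*zif*, *duhbot*, *jojelop*); -aka when the stem ends in a voiced consonant (*eneriw*, *wejutkid*); -zew when the stem ends in a vowel (*pedae*, *velebpi*, *nivfowi*).
*runi* — final sound /i/ (a vowel) → -zew → *runizew*.

runizew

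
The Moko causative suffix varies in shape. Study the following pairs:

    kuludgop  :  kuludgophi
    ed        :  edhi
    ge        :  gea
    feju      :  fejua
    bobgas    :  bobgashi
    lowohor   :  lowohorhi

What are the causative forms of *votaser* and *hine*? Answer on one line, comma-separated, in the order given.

votaserhi, hinea

The pattern is consonant vs. vowel: -hi when the stem ends in a consonant (*kuludgop*, *ed*, *bobgas*, *lowohor*); -a when the stem ends in a vowel (*ge*, *feju*).
Since the final sound of *votaser* is /r/ (a consonant), it takes -hi, giving *votaserhi*.
*hine*: final sound = /e/, a vowel → -a → *hinea*.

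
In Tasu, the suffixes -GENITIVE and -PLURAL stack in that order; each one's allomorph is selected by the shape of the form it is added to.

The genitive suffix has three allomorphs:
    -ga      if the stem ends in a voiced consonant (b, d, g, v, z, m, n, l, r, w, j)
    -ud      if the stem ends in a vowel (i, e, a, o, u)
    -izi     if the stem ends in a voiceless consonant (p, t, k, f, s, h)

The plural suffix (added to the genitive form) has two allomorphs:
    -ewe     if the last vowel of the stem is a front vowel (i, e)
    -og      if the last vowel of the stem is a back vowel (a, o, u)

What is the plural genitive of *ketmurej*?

The final sound of *ketmurej* is /j/, which is a voiced consonant, so the genitive suffix is -ga, giving *ketmurejga*.
The last vowel of the genitive form *ketmurejga* is /a/, which is a back vowel, so the plural suffix is -og, giving *ketmurejgaog*.

ketmurejgaog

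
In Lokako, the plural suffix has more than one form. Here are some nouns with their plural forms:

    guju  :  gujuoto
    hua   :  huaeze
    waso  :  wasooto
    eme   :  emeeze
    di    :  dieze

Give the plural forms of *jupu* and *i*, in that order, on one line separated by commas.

jupuoto, ieze

The alternation tracks the last vowel of the stem — -oto when the last vowel of the stem is a rounded vowel (*guju*, *waso*); -eze when the last vowel of the stem is an unrounded vowel (*hua*, *eme*, *di*).
*jupu* — last vowel /u/ (a rounded vowel) → -oto → *jupuoto*.
*i* — last vowel /i/ (an unrounded vowel) → -eze → *ieze*.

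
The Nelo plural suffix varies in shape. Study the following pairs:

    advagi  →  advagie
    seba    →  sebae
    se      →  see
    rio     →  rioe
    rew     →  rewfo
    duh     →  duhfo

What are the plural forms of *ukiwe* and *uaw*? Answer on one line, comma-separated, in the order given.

The suffix is conditioned by the final sound: -fo when the stem ends in a consonant (*rew*, *duh*); -e when the stem ends in a vowel (*advagi*, *seba*, *se*, *rio*).
The final sound of *ukiwe* is /e/, which is a vowel, so the suffix is -e, giving *ukiwee*.
The final sound of *uaw* is /w/, which is a consonant, so the suffix is -fo, giving *uawfo*.

ukiwee, uawfo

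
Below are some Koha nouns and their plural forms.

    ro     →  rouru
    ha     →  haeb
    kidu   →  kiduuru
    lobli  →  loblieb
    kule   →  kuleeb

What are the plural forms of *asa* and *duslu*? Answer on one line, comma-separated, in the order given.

asaeb, dusluuru

The pattern is rounding harmony: -uru when the last vowel of the stem is a rounded vowel (*ro*, *kidu*); -eb when the last vowel of the stem is an unrounded vowel (*ha*, *lobli*, *kule*).
The last vowel of *asa* is /a/, which is an unrounded vowel, so the suffix is -eb, giving *asaeb*.
Since the last vowel of *duslu* is /u/ (a rounded vowel), it takes -uru, giving *dusluuru*.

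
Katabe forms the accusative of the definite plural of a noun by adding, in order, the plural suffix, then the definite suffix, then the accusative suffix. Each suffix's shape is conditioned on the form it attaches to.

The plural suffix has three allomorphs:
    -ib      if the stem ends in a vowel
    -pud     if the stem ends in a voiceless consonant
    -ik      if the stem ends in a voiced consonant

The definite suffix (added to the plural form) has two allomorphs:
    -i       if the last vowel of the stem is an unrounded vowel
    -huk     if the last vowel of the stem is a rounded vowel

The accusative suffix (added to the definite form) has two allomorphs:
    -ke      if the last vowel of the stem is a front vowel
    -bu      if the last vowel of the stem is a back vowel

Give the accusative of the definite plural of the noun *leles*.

The final sound of *leles* is /s/, which is a voiceless consonant, so the plural suffix is -pud, giving *lelespud*.
The last vowel of the plural form *lelespud* is /u/, which is a rounded vowel, so the definite suffix is -huk, giving *lelespudhuk*.
The definite form *lelespudhuk* — last vowel /u/ (a back vowel) → -bu → *lelespudhukbu*.

lelespudhukbu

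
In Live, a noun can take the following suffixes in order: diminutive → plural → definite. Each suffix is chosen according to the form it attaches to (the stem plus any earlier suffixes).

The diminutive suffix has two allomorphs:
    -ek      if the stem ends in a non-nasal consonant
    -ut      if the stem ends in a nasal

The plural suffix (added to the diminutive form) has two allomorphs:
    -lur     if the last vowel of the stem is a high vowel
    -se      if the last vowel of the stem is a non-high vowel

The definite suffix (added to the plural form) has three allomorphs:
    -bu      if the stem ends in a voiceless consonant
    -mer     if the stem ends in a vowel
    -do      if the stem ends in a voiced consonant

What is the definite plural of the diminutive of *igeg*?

igegeksemer

*igeg*: final consonant = /g/, non-nasal → -ek → *igegek*.
Since the last vowel of the diminutive form *igegek* is /e/ (a non-high vowel), it takes -se, giving *igegekse*.
The plural form *igegekse*: final sound = /e/, a vowel → -mer → *igegeksemer*.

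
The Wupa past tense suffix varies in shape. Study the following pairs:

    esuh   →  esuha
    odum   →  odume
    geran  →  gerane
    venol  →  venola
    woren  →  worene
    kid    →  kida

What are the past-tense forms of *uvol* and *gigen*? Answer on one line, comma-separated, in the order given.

The pattern is nasality of the final consonant: -e when the stem ends in a nasal (*odum*, *geran*, *woren*); -a when the stem ends in a non-nasal consonant (*esuh*, *venol*, *kid*).
*uvol*: final consonant = /l/, non-nasal → -a → *uvola*.
*gigen* — final consonant /n/ (a nasal) → -e → *gigene*.

uvola, gigene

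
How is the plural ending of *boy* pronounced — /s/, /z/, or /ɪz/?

The stem *boy* ends in a voiced non-sibilant sound.
The plural suffix surfaces as /ɪz/ after sibilants, /s/ after other voiceless consonants, and /z/ after other voiced sounds.
So the plural -s on *boy* is pronounced /z/.

/z/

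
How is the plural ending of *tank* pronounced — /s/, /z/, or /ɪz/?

The stem *tank* ends in a voiceless non-sibilant consonant.
The plural suffix surfaces as /ɪz/ after sibilants, /s/ after other voiceless consonants, and /z/ after other voiced sounds.
So the plural -s on *tank* is pronounced /s/.

/s/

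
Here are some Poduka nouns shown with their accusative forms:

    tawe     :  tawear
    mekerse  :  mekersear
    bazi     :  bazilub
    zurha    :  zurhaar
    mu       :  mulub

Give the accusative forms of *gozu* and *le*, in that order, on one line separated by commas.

gozulub, lear

The pattern is height harmony: -lub when the last vowel of the stem is a high vowel (*bazi*, *mu*); -ar when the last vowel of the stem is a non-high vowel (*tawe*, *mekerse*, *zurha*).
*gozu*: last vowel = /u/, a high vowel → -lub → *gozulub*.
The last vowel of *le* is /e/, which is a non-high vowel, so the suffix is -ar, giving *lear*.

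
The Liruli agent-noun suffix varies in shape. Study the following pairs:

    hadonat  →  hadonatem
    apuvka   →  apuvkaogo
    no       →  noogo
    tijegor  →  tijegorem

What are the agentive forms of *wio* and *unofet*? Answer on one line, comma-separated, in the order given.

Looking at the final sound of each stem: -em when the stem ends in a consonant (*hadonat*, *tijegor*); -ogo when the stem ends in a vowel (*apuvka*, *no*).
Since the final sound of *wio* is /o/ (a vowel), it takes -ogo, giving *wioogo*.
The final sound of *unofet* is /t/, which is a consonant, so the suffix is -em, giving *unofetem*.

wioogo, unofetem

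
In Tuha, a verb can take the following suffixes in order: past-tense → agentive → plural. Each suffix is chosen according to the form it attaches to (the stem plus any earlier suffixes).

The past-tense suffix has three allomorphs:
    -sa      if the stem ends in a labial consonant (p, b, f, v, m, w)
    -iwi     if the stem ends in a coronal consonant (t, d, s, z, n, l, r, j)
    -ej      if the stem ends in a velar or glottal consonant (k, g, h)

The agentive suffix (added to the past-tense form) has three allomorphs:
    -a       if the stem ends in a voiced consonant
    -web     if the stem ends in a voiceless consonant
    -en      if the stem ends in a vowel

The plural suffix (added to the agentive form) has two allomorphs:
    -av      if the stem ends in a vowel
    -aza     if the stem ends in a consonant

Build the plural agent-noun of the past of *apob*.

Since the final consonant of *apob* is /b/ (labial), it takes -sa, giving *apobsa*.
The final sound of the past-tense form *apobsa* is /a/, which is a vowel, so the agentive suffix is -en, giving *apobsaen*.
The final sound of the agentive form *apobsaen* is /n/, which is a consonant, so the plural suffix is -aza, giving *apobsaenaza*.

apobsaenaza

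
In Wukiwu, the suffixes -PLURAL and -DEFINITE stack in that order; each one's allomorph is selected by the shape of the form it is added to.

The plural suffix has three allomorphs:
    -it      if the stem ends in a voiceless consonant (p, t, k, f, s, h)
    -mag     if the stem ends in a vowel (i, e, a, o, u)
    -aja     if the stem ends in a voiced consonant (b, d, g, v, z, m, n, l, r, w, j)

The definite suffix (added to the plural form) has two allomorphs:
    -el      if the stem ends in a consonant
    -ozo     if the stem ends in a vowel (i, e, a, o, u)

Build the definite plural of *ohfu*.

ohfumagel

*ohfu* — final sound /u/ (a vowel) → -mag → *ohfumag*.
The plural form *ohfumag*: final sound = /g/, a consonant → -el → *ohfumagel*.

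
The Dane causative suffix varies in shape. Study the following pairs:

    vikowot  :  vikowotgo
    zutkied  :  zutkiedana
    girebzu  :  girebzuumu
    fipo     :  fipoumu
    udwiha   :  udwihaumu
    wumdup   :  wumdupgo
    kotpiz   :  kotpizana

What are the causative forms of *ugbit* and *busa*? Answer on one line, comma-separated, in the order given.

ugbitgo, busaumu

The alternation tracks the final sound of the stem — -go when the stem ends in a voiceless consonant (*vikowot*, *wumdup*); -ana when the stem ends in a voiced consonant (*zutkied*, *kotpiz*); -umu when the stem ends in a vowel (*girebzu*, *fipo*, *udwiha*).
*ugbit* — final sound /t/ (a voiceless consonant) → -go → *ugbitgo*.
*busa* — final sound /a/ (a vowel) → -umu → *busaumu*.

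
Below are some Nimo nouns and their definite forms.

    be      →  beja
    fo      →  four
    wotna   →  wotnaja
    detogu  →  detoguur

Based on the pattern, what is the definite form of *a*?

The suffix is conditioned by the last vowel: -ur when the last vowel of the stem is a rounded vowel (*fo*, *detogu*); -ja when the last vowel of the stem is an unrounded vowel (*be*, *wotna*).
Since the last vowel of *a* is /a/ (an unrounded vowel), it takes -ja, giving *aja*.

aja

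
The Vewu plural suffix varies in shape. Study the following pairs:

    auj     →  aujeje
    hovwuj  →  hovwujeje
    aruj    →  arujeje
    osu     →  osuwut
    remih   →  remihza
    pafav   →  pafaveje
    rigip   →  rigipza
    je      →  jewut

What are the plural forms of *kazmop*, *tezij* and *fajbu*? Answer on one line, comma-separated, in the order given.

kazmopza, tezijeje, fajbuwut

The suffix is conditioned by the final sound: -za when the stem ends in a voiceless consonant (*remih*, *rigip*); -eje when the stem ends in a voiced consonant (*auj*, *hovwuj*, *aruj*, *pafav*); -wut when the stem ends in a vowel (*osu*, *je*).
Since the final sound of *kazmop* is /p/ (a voiceless consonant), it takes -za, giving *kazmopza*.
The final sound of *tezij* is /j/, which is a voiced consonant, so the suffix is -eje, giving *tezijeje*.
*fajbu* — final sound /u/ (a vowel) → -wut → *fajbuwut*.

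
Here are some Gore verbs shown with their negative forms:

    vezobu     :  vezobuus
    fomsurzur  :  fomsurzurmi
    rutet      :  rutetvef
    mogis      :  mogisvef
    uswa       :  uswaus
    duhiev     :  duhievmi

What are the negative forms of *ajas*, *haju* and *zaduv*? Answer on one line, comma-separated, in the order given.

The alternation tracks the final sound of the stem — -vef when the stem ends in a voiceless consonant (*rutet*, *mogis*); -mi when the stem ends in a voiced consonant (*fomsurzur*, *duhiev*); -us when the stem ends in a vowel (*vezobu*, *uswa*).
Since the final sound of *ajas* is /s/ (a voiceless consonant), it takes -vef, giving *ajasvef*.
*haju* — final sound /u/ (a vowel) → -us → *hajuus*.
*zaduv*: final sound = /v/, a voiced consonant → -mi → *zaduvmi*.

ajasvef, hajuus, zaduvmi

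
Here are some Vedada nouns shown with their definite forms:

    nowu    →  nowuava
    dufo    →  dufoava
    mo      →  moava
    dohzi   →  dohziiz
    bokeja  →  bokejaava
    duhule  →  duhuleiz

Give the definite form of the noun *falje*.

The suffix is conditioned by the last vowel: -iz when the last vowel of the stem is a front vowel (*dohzi*, *duhule*); -ava when the last vowel of the stem is a back vowel (*nowu*, *dufo*, *mo*, *bokeja*).
*falje*: last vowel = /e/, a front vowel → -iz → *faljeiz*.

faljeiz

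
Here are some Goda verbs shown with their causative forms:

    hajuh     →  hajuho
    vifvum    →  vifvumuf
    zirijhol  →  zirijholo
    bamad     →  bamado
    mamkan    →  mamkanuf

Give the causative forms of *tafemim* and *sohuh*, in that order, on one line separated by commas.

tafemimuf, sohuho

The pattern is nasality of the final consonant: -uf when the stem ends in a nasal (*vifvum*, *mamkan*); -o when the stem ends in a non-nasal consonant (*hajuh*, *zirijhol*, *bamad*).
Since the final consonant of *tafemim* is /m/ (a nasal), it takes -uf, giving *tafemimuf*.
*sohuh* — final consonant /h/ (non-nasal) → -o → *sohuho*.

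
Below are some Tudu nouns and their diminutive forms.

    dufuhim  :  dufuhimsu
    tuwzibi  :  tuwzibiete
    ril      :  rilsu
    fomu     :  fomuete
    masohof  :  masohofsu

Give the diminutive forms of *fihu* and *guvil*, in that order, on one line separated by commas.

The suffix is conditioned by the final sound: -su when the stem ends in a consonant (*dufuhim*, *ril*, *masohof*); -ete when the stem ends in a vowel (*tuwzibi*, *fomu*).
Since the final sound of *fihu* is /u/ (a vowel), it takes -ete, giving *fihuete*.
Since the final sound of *guvil* is /l/ (a consonant), it takes -su, giving *guvilsu*.

fihuete, guvilsu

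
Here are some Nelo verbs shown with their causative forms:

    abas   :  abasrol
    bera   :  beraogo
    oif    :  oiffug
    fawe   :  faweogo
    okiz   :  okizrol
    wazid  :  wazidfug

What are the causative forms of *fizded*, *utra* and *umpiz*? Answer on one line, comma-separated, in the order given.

Looking at the final sound of each stem: -rol when the stem ends in a sibilant (*abas*, *okiz*); -fug when the stem ends in a non-sibilant consonant (*oif*, *wazid*); -ogo when the stem ends in a vowel (*bera*, *fawe*).
*fizded* — final sound /d/ (a non-sibilant consonant) → -fug → *fizdedfug*.
The final sound of *utra* is /a/, which is a vowel, so the suffix is -ogo, giving *utraogo*.
The final sound of *umpiz* is /z/, which is a sibilant, so the suffix is -rol, giving *umpizrol*.

fizdedfug, utraogo, umpizrol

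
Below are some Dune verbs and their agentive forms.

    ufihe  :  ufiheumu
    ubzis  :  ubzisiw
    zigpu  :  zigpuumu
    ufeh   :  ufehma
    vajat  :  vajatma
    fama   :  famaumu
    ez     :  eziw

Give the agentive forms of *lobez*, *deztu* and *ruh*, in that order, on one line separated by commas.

lobeziw, deztuumu, ruhma

The suffix is conditioned by the final sound: -iw when the stem ends in a sibilant (*ubzis*, *ez*); -ma when the stem ends in a non-sibilant consonant (*ufeh*, *vajat*); -umu when the stem ends in a vowel (*ufihe*, *zigpu*, *fama*).
*lobez*: final sound = /z/, a sibilant → -iw → *lobeziw*.
*deztu* — final sound /u/ (a vowel) → -umu → *deztuumu*.
*ruh* — final sound /h/ (a non-sibilant consonant) → -ma → *ruhma*.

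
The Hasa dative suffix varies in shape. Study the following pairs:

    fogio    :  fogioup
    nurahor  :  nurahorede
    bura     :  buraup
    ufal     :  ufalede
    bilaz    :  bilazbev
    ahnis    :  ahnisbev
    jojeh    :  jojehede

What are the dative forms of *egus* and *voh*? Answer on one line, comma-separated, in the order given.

egusbev, vohede

The pattern is sibilance of the final sound: -bev when the stem ends in a sibilant (*bilaz*, *ahnis*); -ede when the stem ends in a non-sibilant consonant (*nurahor*, *ufal*, *jojeh*); -up when the stem ends in a vowel (*fogio*, *bura*).
*egus* — final sound /s/ (a sibilant) → -bev → *egusbev*.
*voh* — final sound /h/ (a non-sibilant consonant) → -ede → *vohede*.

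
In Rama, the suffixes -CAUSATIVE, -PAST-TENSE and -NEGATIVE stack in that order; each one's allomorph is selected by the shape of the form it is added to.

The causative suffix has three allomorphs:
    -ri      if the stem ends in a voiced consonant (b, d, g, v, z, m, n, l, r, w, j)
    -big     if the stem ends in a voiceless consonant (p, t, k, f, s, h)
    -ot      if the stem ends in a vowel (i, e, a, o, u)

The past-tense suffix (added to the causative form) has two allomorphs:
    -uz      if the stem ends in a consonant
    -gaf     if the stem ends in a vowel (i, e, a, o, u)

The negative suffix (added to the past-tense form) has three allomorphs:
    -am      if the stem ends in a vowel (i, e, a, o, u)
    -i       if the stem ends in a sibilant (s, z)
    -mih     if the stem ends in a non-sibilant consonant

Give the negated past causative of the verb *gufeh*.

gufehbiguzi

Since the final sound of *gufeh* is /h/ (a voiceless consonant), it takes -big, giving *gufehbig*.
The final sound of the causative form *gufehbig* is /g/, which is a consonant, so the past-tense suffix is -uz, giving *gufehbiguz*.
The past-tense form *gufehbiguz*: final sound = /z/, a sibilant → -i → *gufehbiguzi*.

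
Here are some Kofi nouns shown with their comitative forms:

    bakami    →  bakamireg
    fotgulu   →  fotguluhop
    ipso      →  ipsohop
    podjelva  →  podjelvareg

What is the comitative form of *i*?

Looking at the last vowel of each stem: -hop when the last vowel of the stem is a rounded vowel (*fotgulu*, *ipso*); -reg when the last vowel of the stem is an unrounded vowel (*bakami*, *podjelva*).
Since the last vowel of *i* is /i/ (an unrounded vowel), it takes -reg, giving *ireg*.

ireg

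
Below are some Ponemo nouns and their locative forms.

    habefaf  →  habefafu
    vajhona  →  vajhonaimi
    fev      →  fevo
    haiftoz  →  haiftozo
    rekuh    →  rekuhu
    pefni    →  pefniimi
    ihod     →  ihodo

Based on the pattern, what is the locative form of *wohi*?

The pattern is voicing of the final sound: -u when the stem ends in a voiceless consonant (*habefaf*, *rekuh*); -o when the stem ends in a voiced consonant (*fev*, *haiftoz*, *ihod*); -imi when the stem ends in a vowel (*vajhona*, *pefni*).
The final sound of *wohi* is /i/, which is a vowel, so the suffix is -imi, giving *wohiimi*.

wohiimi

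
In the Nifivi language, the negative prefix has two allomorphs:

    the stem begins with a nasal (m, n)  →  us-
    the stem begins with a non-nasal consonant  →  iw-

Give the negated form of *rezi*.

iwrezi

The first consonant of *rezi* is /r/, which is non-nasal, so the prefix is iw-, giving *iwrezi*.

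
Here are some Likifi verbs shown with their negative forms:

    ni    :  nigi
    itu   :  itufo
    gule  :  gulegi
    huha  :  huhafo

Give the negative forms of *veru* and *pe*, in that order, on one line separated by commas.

The suffix is conditioned by the last vowel: -gi when the last vowel of the stem is a front vowel (*ni*, *gule*); -fo when the last vowel of the stem is a back vowel (*itu*, *huha*).
Since the last vowel of *veru* is /u/ (a back vowel), it takes -fo, giving *verufo*.
The last vowel of *pe* is /e/, which is a front vowel, so the suffix is -gi, giving *pegi*.

verufo, pegi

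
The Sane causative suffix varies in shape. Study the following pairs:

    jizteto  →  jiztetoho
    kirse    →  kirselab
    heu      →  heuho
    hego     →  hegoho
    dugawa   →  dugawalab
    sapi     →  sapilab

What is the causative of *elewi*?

elewilab

The alternation tracks the last vowel of the stem — -ho when the last vowel of the stem is a rounded vowel (*jizteto*, *heu*, *hego*); -lab when the last vowel of the stem is an unrounded vowel (*kirse*, *dugawa*, *sapi*).
The last vowel of *elewi* is /i/, which is an unrounded vowel, so the suffix is -lab, giving *elewilab*.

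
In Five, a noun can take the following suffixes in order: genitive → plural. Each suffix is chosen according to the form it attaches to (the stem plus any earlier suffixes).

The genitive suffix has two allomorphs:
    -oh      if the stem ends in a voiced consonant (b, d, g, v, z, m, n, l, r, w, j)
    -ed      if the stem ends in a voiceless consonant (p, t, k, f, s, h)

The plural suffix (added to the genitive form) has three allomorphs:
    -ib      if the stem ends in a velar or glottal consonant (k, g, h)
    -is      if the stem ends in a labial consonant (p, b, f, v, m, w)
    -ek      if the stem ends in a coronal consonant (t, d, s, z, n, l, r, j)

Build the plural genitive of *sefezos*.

sefezosedek

Since the final consonant of *sefezos* is /s/ (voiceless), it takes -ed, giving *sefezosed*.
The final consonant of the genitive form *sefezosed* is /d/, which is coronal, so the plural suffix is -ek, giving *sefezosedek*.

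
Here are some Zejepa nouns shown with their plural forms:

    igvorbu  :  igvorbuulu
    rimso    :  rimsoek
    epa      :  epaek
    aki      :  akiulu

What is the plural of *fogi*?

fogiulu

The alternation tracks the last vowel of the stem — -ulu when the last vowel of the stem is a high vowel (*igvorbu*, *aki*); -ek when the last vowel of the stem is a non-high vowel (*rimso*, *epa*).
*fogi* — last vowel /i/ (a high vowel) → -ulu → *fogiulu*.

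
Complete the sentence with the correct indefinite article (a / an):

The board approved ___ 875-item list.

an

The indefinite article is chosen by the initial *sound* of the following word, not its spelling.
The number *875* is spoken "eight hundred …", beginning with /eɪt/ — a vowel sound.
So the article is *an*: The board approved an 875-item list.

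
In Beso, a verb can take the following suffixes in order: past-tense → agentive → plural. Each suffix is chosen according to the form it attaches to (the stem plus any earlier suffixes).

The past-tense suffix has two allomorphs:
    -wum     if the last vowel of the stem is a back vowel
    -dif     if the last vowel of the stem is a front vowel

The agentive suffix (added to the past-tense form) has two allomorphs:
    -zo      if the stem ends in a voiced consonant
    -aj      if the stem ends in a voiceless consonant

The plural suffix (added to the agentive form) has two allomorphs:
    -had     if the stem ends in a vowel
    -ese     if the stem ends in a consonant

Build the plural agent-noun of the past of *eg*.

Since the last vowel of *eg* is /e/ (a front vowel), it takes -dif, giving *egdif*.
The past-tense form *egdif* — final consonant /f/ (voiceless) → -aj → *egdifaj*.
Since the final sound of the agentive form *egdifaj* is /j/ (a consonant), it takes -ese, giving *egdifajese*.

egdifajese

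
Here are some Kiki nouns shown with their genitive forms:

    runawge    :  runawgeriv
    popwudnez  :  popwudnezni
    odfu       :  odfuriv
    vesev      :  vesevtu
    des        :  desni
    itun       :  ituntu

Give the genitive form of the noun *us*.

usni

Looking at the final sound of each stem: -ni when the stem ends in a sibilant (*popwudnez*, *des*); -tu when the stem ends in a non-sibilant consonant (*vesev*, *itun*); -riv when the stem ends in a vowel (*runawge*, *odfu*).
*us* — final sound /s/ (a sibilant) → -ni → *usni*.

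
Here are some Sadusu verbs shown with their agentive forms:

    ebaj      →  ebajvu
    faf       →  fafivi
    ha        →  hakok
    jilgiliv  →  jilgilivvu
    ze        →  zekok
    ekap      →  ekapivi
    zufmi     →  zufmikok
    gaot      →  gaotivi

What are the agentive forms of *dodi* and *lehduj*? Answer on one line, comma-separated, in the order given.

dodikok, lehdujvu

Looking at the final sound of each stem: -ivi when the stem ends in a voiceless consonant (*faf*, *ekap*, *gaot*); -vu when the stem ends in a voiced consonant (*ebaj*, *jilgiliv*); -kok when the stem ends in a vowel (*ha*, *ze*, *zufmi*).
*dodi*: final sound = /i/, a vowel → -kok → *dodikok*.
*lehduj*: final sound = /j/, a voiced consonant → -vu → *lehdujvu*.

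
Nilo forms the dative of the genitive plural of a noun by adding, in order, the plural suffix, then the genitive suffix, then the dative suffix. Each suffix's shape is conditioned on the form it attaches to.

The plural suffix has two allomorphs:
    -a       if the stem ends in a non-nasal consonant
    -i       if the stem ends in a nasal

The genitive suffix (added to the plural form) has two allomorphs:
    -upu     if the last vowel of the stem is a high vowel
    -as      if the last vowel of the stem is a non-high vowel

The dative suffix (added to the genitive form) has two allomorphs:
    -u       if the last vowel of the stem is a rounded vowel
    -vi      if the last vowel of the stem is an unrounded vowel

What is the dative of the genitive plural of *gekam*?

gekamiupuu

*gekam*: final consonant = /m/, a nasal → -i → *gekami*.
Since the last vowel of the plural form *gekami* is /i/ (a high vowel), it takes -upu, giving *gekamiupu*.
The genitive form *gekamiupu* — last vowel /u/ (a rounded vowel) → -u → *gekamiupuu*.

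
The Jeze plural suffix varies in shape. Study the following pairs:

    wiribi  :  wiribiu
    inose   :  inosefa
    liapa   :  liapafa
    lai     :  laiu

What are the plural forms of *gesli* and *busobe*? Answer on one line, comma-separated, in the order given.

Looking at the last vowel of each stem: -u when the last vowel of the stem is a high vowel (*wiribi*, *lai*); -fa when the last vowel of the stem is a non-high vowel (*inose*, *liapa*).
*gesli* — last vowel /i/ (a high vowel) → -u → *gesliu*.
The last vowel of *busobe* is /e/, which is a non-high vowel, so the suffix is -fa, giving *busobefa*.

gesliu, busobefa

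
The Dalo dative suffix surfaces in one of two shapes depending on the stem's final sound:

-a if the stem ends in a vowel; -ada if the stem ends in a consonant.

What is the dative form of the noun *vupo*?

vupoa

Since the final sound of *vupo* is /o/ (a vowel), it takes -a, giving *vupoa*.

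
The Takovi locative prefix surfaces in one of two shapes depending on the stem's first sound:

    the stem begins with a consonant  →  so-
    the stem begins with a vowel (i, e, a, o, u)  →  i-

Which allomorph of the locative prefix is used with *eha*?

Since the first sound of *eha* is /e/ (a vowel), it takes i-.

i-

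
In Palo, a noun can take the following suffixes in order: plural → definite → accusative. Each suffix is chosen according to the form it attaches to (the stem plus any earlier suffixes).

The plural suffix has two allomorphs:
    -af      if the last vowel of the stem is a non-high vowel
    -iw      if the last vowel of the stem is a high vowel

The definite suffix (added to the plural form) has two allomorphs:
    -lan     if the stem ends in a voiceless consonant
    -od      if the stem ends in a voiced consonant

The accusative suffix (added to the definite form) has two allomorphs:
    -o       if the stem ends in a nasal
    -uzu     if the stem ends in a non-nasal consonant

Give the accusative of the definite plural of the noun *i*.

iiwoduzu

The last vowel of *i* is /i/, which is a high vowel, so the plural suffix is -iw, giving *iiw*.
Since the final consonant of the plural form *iiw* is /w/ (voiced), it takes -od, giving *iiwod*.
The definite form *iiwod*: final consonant = /d/, non-nasal → -uzu → *iiwoduzu*.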